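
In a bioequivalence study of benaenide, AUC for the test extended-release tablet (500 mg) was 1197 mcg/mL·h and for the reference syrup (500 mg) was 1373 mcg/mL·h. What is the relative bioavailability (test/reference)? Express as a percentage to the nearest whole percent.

F_rel = (AUC_test/D_test) / (AUC_ref/D_ref)
      = (1197/500) / (1373/500)
      = 2.394 / 2.746 = 0.8718 = 87.18%

F_rel = 87%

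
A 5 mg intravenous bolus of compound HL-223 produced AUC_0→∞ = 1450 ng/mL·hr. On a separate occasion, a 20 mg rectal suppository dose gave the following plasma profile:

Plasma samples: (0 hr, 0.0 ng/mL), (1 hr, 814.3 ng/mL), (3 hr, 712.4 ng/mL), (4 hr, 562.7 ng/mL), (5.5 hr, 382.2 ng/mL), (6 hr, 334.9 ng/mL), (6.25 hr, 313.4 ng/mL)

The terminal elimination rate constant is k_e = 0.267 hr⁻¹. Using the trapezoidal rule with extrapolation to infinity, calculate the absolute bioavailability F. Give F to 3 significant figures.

Trapezoidal AUC_0→6.25 (rectal suppository):
  [0→1]: (0.0+814.3)/2 × 1 = 407.15
  [1→3]: (814.3+712.4)/2 × 2 = 1526.7
  [3→4]: (712.4+562.7)/2 × 1 = 637.55
  [4→5.5]: (562.7+382.2)/2 × 1.5 = 708.675
  [5.5→6]: (382.2+334.9)/2 × 0.5 = 179.275
  [6→6.25]: (334.9+313.4)/2 × 0.25 = 81.0375
  Sum = 3540.3875 ng/mL·hr
Tail: C_last/k_e = 313.4/0.267 = 1173.783
AUC_0→∞ (rectal suppository) = 3540.3875 + 1173.783 = 4714.1705 ng/mL·hr
F = (AUC_ev/D_ev)/(AUC_iv/D_iv) = (4714.1705/20)/(1450/5) = 235.709/290 = 0.8128

F = 0.813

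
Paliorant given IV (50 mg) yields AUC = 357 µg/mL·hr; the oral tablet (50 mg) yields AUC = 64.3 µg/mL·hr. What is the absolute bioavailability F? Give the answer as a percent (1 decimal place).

F = 18.0%

F = (AUC_ev / D_ev) / (AUC_iv / D_iv)
  = (64.3/50) / (357/50)
  = 1.286 / 7.14 = 0.1801
  = 18.01%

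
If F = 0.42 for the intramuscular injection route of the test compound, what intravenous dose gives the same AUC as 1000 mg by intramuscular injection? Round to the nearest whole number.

D_iv = 420 mg

Systemic exposure from an extravascular dose = F × D_ev, so the equivalent IV dose is F × D_ev.
D_iv = F × D_ev = 0.42 × 1000 = 420 mg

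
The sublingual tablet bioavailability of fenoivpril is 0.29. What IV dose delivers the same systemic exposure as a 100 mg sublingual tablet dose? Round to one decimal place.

Systemic exposure from an extravascular dose = F × D_ev, so the equivalent IV dose is F × D_ev.
D_iv = F × D_ev = 0.29 × 100 = 29 mg

D_iv = 29.0 mg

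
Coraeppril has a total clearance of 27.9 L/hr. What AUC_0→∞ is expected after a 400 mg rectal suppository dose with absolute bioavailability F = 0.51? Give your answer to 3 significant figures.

AUC = 7.31 mg/L·hr

AUC_0→∞ = F × Dose / CL
        = 0.51 × 400 / 27.9 = 7.31183 mg/L·hr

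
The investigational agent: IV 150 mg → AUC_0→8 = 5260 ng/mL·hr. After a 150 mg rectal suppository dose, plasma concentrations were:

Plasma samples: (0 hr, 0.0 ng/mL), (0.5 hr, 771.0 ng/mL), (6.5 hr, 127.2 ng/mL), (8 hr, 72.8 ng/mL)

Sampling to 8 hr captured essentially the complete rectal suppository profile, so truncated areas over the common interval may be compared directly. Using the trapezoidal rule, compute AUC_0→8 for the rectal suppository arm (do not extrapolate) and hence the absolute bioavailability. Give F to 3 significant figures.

F = 0.577

Trapezoidal AUC_0→8 (rectal suppository):
  [0→0.5]: (0.0+771.0)/2 × 0.5 = 192.75
  [0.5→6.5]: (771.0+127.2)/2 × 6 = 2694.6
  [6.5→8]: (127.2+72.8)/2 × 1.5 = 150.0
  Sum = 3037.35 ng/mL·hr
F = (AUC_ev/D_ev)/(AUC_iv/D_iv) = (3037.35/150)/(5260/150) = 20.249/35.0667 = 0.5774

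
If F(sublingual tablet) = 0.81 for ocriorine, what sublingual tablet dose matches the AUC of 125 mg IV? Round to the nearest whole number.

D_sublingual = 154 mg

For equal systemic exposure: F × D_ev = D_iv
D_ev = D_iv / F = 125 / 0.81 = 154.321 mg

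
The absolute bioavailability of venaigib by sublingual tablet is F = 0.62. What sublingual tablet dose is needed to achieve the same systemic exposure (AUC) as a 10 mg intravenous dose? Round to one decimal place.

For equal systemic exposure: F × D_ev = D_iv
D_ev = D_iv / F = 10 / 0.62 = 16.129 mg

D_sublingual = 16.1 mg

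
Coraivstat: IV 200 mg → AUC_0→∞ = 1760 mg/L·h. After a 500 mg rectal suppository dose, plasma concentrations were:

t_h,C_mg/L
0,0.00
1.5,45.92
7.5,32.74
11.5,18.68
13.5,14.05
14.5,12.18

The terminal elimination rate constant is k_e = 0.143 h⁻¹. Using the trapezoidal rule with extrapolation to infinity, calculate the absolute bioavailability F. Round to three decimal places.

F = 0.115

Trapezoidal AUC_0→14.5 (rectal suppository):
  [0→1.5]: (0.00+45.92)/2 × 1.5 = 34.44
  [1.5→7.5]: (45.92+32.74)/2 × 6 = 235.98
  [7.5→11.5]: (32.74+18.68)/2 × 4 = 102.84
  [11.5→13.5]: (18.68+14.05)/2 × 2 = 32.73
  [13.5→14.5]: (14.05+12.18)/2 × 1 = 13.115
  Sum = 419.105 mg/L·h
Tail: C_last/k_e = 12.18/0.143 = 85.175
AUC_0→∞ (rectal suppository) = 419.105 + 85.175 = 504.28 mg/L·h
F = (AUC_ev/D_ev)/(AUC_iv/D_iv) = (504.28/500)/(1760/200) = 1.00856/8.8 = 0.1146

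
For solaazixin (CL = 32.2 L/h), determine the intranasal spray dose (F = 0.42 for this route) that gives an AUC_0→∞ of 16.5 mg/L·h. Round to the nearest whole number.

Dose = CL × AUC_0→∞ / F
     = 32.2 × 16.5 / 0.42 = 1265 mg

Dose = 1265 mg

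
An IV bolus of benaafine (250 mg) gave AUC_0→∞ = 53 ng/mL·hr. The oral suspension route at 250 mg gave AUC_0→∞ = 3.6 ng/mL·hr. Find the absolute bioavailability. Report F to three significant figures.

F = (AUC_ev / D_ev) / (AUC_iv / D_iv)
  = (3.6/250) / (53/250)
  = 0.0144 / 0.212 = 0.0679

F = 0.0679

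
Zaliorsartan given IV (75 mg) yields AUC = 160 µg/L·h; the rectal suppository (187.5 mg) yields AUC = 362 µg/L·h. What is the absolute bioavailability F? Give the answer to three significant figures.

F = (AUC_ev / D_ev) / (AUC_iv / D_iv)
  = (362/187.5) / (160/75)
  = 1.93067 / 2.13333 = 0.9050

F = 0.905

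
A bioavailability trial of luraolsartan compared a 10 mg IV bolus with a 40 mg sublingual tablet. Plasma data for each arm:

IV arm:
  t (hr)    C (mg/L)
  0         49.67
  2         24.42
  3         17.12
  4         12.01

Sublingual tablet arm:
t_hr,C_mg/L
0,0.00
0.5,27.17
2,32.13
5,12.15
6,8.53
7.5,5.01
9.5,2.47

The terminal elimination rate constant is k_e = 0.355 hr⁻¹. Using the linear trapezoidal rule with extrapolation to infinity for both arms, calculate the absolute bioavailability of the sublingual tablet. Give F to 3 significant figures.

F = 0.266

Trapezoidal AUC_0→4 (IV):
  [0→2]: (49.67+24.42)/2 × 2 = 74.09
  [2→3]: (24.42+17.12)/2 × 1 = 20.77
  [3→4]: (17.12+12.01)/2 × 1 = 14.565
  Sum = 109.425 mg/L·hr
IV tail: 12.01/0.355 = 33.831; AUC_iv,0→∞ = 109.425 + 33.831 = 143.256 mg/L·hr
Trapezoidal AUC_0→9.5 (sublingual tablet):
  [0→0.5]: (0.00+27.17)/2 × 0.5 = 6.7925
  [0.5→2]: (27.17+32.13)/2 × 1.5 = 44.475
  [2→5]: (32.13+12.15)/2 × 3 = 66.42
  [5→6]: (12.15+8.53)/2 × 1 = 10.34
  [6→7.5]: (8.53+5.01)/2 × 1.5 = 10.155
  [7.5→9.5]: (5.01+2.47)/2 × 2 = 7.48
  Sum = 145.6625 mg/L·hr
sublingual tablet tail: 2.47/0.355 = 6.958; AUC_ev,0→∞ = 145.6625 + 6.958 = 152.6205 mg/L·hr
F = (AUC_ev/D_ev)/(AUC_iv/D_iv) = (152.6205/40)/(143.256/10) = 3.8155125/14.3256 = 0.2663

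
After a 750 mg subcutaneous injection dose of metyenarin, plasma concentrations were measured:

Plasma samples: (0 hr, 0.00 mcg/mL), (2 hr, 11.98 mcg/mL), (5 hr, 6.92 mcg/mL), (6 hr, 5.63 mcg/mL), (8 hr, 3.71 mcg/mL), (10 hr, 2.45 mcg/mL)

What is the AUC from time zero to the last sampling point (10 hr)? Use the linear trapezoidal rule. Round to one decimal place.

Trapezoidal AUC_0→10:
  [0→2]: (0.00+11.98)/2 × 2 = 11.98
  [2→5]: (11.98+6.92)/2 × 3 = 28.35
  [5→6]: (6.92+5.63)/2 × 1 = 6.275
  [6→8]: (5.63+3.71)/2 × 2 = 9.34
  [8→10]: (3.71+2.45)/2 × 2 = 6.16
  Sum = 62.105 mcg/mL·hr

AUC = 62.1 mcg/mL·hr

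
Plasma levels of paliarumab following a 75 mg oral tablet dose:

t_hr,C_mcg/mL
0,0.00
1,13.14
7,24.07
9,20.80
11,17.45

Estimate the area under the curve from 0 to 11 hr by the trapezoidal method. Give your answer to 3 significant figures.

AUC = 201 mcg/mL·hr

Trapezoidal AUC_0→11:
  [0→1]: (0.00+13.14)/2 × 1 = 6.57
  [1→7]: (13.14+24.07)/2 × 6 = 111.63
  [7→9]: (24.07+20.80)/2 × 2 = 44.87
  [9→11]: (20.80+17.45)/2 × 2 = 38.25
  Sum = 201.32 mcg/mL·hr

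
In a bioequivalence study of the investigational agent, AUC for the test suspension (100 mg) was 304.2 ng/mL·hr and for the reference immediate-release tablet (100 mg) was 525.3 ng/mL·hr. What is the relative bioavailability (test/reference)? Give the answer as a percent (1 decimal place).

F_rel = (AUC_test/D_test) / (AUC_ref/D_ref)
      = (304.2/100) / (525.3/100)
      = 3.042 / 5.253 = 0.5791 = 57.91%

F_rel = 57.9%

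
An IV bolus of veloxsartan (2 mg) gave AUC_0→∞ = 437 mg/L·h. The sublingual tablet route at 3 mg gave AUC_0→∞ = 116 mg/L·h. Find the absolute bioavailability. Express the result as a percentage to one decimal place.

F = (AUC_ev / D_ev) / (AUC_iv / D_iv)
  = (116/3) / (437/2)
  = 38.6667 / 218.5 = 0.1770
  = 17.70%

F = 17.7%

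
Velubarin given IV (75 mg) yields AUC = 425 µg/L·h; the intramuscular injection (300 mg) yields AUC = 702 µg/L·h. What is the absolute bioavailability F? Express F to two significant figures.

F = (AUC_ev / D_ev) / (AUC_iv / D_iv)
  = (702/300) / (425/75)
  = 2.34 / 5.66667 = 0.4129

F = 0.41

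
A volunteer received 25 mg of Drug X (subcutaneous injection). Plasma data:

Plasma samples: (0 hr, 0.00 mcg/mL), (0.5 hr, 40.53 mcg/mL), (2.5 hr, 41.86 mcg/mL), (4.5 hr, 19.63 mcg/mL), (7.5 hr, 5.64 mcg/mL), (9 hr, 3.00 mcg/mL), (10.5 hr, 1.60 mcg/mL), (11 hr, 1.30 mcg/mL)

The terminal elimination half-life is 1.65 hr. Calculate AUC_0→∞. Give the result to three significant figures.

AUC = 206 mcg/mL·hr

Trapezoidal AUC_0→11:
  [0→0.5]: (0.00+40.53)/2 × 0.5 = 10.1325
  [0.5→2.5]: (40.53+41.86)/2 × 2 = 82.39
  [2.5→4.5]: (41.86+19.63)/2 × 2 = 61.49
  [4.5→7.5]: (19.63+5.64)/2 × 3 = 37.905
  [7.5→9]: (5.64+3.00)/2 × 1.5 = 6.48
  [9→10.5]: (3.00+1.60)/2 × 1.5 = 3.45
  [10.5→11]: (1.60+1.30)/2 × 0.5 = 0.725
  Sum = 202.5725 mcg/mL·hr
k_e = ln2 / t½ = 0.693147 / 1.65 = 0.4201 hr^-1
Extrapolated tail: C_last / k_e = 1.30 / 0.4201 = 3.095
AUC_0→∞ = 202.5725 + 3.095 = 205.6675 mcg/mL·hr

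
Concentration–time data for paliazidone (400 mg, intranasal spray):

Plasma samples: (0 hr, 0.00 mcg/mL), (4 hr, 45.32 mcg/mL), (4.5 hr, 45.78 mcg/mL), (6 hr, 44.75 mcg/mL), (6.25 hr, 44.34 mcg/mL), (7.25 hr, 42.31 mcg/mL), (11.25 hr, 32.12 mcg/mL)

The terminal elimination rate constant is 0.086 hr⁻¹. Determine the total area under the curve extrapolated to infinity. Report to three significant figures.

AUC = 758 mcg/mL·hr

Trapezoidal AUC_0→11.25:
  [0→4]: (0.00+45.32)/2 × 4 = 90.64
  [4→4.5]: (45.32+45.78)/2 × 0.5 = 22.775
  [4.5→6]: (45.78+44.75)/2 × 1.5 = 67.8975
  [6→6.25]: (44.75+44.34)/2 × 0.25 = 11.13625
  [6.25→7.25]: (44.34+42.31)/2 × 1 = 43.325
  [7.25→11.25]: (42.31+32.12)/2 × 4 = 148.86
  Sum = 384.63375 mcg/mL·hr
Extrapolated tail: C_last / k_e = 32.12 / 0.086 = 373.488
AUC_0→∞ = 384.63375 + 373.488 = 758.12175 mcg/mL·hr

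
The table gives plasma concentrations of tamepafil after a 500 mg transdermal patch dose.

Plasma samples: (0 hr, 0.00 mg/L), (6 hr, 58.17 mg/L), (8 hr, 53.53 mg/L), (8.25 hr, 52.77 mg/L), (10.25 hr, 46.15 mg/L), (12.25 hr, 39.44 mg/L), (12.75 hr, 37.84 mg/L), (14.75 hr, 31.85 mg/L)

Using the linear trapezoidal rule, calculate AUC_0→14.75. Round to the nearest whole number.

Trapezoidal AUC_0→14.75:
  [0→6]: (0.00+58.17)/2 × 6 = 174.51
  [6→8]: (58.17+53.53)/2 × 2 = 111.7
  [8→8.25]: (53.53+52.77)/2 × 0.25 = 13.2875
  [8.25→10.25]: (52.77+46.15)/2 × 2 = 98.92
  [10.25→12.25]: (46.15+39.44)/2 × 2 = 85.59
  [12.25→12.75]: (39.44+37.84)/2 × 0.5 = 19.32
  [12.75→14.75]: (37.84+31.85)/2 × 2 = 69.69
  Sum = 573.0175 mg/L·hr

AUC = 573 mg/L·hr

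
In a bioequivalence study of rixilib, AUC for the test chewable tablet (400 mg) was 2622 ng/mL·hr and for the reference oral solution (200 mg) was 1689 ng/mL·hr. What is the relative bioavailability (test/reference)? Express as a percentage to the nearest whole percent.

F_rel = 78%

F_rel = (AUC_test/D_test) / (AUC_ref/D_ref)
      = (2622/400) / (1689/200)
      = 6.555 / 8.445 = 0.7762 = 77.62%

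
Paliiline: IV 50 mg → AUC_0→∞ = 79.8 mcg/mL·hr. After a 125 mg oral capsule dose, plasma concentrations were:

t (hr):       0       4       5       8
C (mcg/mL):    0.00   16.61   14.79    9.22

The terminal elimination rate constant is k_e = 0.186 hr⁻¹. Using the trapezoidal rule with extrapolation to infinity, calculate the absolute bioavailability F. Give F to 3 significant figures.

Trapezoidal AUC_0→8 (oral capsule):
  [0→4]: (0.00+16.61)/2 × 4 = 33.22
  [4→5]: (16.61+14.79)/2 × 1 = 15.7
  [5→8]: (14.79+9.22)/2 × 3 = 36.015
  Sum = 84.935 mcg/mL·hr
Tail: C_last/k_e = 9.22/0.186 = 49.570
AUC_0→∞ (oral capsule) = 84.935 + 49.570 = 134.505 mcg/mL·hr
F = (AUC_ev/D_ev)/(AUC_iv/D_iv) = (134.505/125)/(79.8/50) = 1.07604/1.596 = 0.6742

F = 0.674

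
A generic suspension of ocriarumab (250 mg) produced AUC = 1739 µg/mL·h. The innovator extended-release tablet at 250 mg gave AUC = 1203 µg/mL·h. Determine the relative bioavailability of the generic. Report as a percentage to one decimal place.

F_rel = 144.6%

F_rel = (AUC_test/D_test) / (AUC_ref/D_ref)
      = (1739/250) / (1203/250)
      = 6.956 / 4.812 = 1.4456 = 144.56%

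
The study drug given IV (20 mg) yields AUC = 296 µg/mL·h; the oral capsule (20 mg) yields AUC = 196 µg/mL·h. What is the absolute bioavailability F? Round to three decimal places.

F = 0.662

F = (AUC_ev / D_ev) / (AUC_iv / D_iv)
  = (196/20) / (296/20)
  = 9.8 / 14.8 = 0.6622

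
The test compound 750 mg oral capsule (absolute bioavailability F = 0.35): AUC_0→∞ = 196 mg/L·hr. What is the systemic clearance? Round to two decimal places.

CL = 1.34 L/hr

CL = F × Dose / AUC_0→∞
   = 0.35 × 750 / 196 = 1.33929 L/hr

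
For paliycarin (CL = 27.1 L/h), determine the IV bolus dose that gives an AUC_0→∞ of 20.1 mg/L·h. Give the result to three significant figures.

Dose = 545 mg

Dose_iv = CL × AUC_0→∞
     = 27.1 × 20.1 = 544.71 mg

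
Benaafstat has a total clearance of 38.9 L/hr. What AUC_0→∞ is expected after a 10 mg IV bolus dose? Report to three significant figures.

AUC = 0.257 mg/L·hr

AUC_0→∞ = Dose_iv / CL
        = 10 / 38.9 = 0.257069 mg/L·hr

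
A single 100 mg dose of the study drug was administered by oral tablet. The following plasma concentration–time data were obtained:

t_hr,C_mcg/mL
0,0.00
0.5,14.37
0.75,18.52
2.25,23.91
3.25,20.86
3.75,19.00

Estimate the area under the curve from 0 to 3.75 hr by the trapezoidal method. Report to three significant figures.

AUC = 71.9 mcg/mL·hr

Trapezoidal AUC_0→3.75:
  [0→0.5]: (0.00+14.37)/2 × 0.5 = 3.5925
  [0.5→0.75]: (14.37+18.52)/2 × 0.25 = 4.11125
  [0.75→2.25]: (18.52+23.91)/2 × 1.5 = 31.8225
  [2.25→3.25]: (23.91+20.86)/2 × 1 = 22.385
  [3.25→3.75]: (20.86+19.00)/2 × 0.5 = 9.965
  Sum = 71.87625 mcg/mL·hr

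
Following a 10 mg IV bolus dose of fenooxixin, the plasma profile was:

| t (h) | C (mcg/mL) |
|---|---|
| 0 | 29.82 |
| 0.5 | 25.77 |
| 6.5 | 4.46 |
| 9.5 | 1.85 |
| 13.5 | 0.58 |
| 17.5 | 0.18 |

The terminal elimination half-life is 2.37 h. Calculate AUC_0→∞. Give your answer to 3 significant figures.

Trapezoidal AUC_0→17.5:
  [0→0.5]: (29.82+25.77)/2 × 0.5 = 13.8975
  [0.5→6.5]: (25.77+4.46)/2 × 6 = 90.69
  [6.5→9.5]: (4.46+1.85)/2 × 3 = 9.465
  [9.5→13.5]: (1.85+0.58)/2 × 4 = 4.86
  [13.5→17.5]: (0.58+0.18)/2 × 4 = 1.52
  Sum = 120.4325 mcg/mL·h
k_e = ln2 / t½ = 0.693147 / 2.37 = 0.2925 h^-1
Extrapolated tail: C_last / k_e = 0.18 / 0.2925 = 0.615
AUC_0→∞ = 120.4325 + 0.615 = 121.0475 mcg/mL·h

AUC = 121 mcg/mL·h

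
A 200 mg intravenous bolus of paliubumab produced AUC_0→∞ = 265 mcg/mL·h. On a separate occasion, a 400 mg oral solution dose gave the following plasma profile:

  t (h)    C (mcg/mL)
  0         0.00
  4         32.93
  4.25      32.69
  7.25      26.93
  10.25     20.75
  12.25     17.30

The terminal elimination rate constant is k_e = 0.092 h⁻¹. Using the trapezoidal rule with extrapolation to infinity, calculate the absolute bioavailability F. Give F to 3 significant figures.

F = 0.870

Trapezoidal AUC_0→12.25 (oral solution):
  [0→4]: (0.00+32.93)/2 × 4 = 65.86
  [4→4.25]: (32.93+32.69)/2 × 0.25 = 8.2025
  [4.25→7.25]: (32.69+26.93)/2 × 3 = 89.43
  [7.25→10.25]: (26.93+20.75)/2 × 3 = 71.52
  [10.25→12.25]: (20.75+17.30)/2 × 2 = 38.05
  Sum = 273.0625 mcg/mL·h
Tail: C_last/k_e = 17.30/0.092 = 188.043
AUC_0→∞ (oral solution) = 273.0625 + 188.043 = 461.1055 mcg/mL·h
F = (AUC_ev/D_ev)/(AUC_iv/D_iv) = (461.1055/400)/(265/200) = 1.15276/1.325 = 0.8700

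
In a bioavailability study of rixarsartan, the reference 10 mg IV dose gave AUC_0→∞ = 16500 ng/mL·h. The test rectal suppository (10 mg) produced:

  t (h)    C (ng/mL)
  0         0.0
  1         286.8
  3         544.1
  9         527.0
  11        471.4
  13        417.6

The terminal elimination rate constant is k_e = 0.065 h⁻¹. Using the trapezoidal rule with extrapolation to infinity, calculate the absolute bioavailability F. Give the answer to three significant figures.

F = 0.758

Trapezoidal AUC_0→13 (rectal suppository):
  [0→1]: (0.0+286.8)/2 × 1 = 143.4
  [1→3]: (286.8+544.1)/2 × 2 = 830.9
  [3→9]: (544.1+527.0)/2 × 6 = 3213.3
  [9→11]: (527.0+471.4)/2 × 2 = 998.4
  [11→13]: (471.4+417.6)/2 × 2 = 889.0
  Sum = 6075.0 ng/mL·h
Tail: C_last/k_e = 417.6/0.065 = 6424.615
AUC_0→∞ (rectal suppository) = 6075.0 + 6424.615 = 12499.615 ng/mL·h
F = (AUC_ev/D_ev)/(AUC_iv/D_iv) = (12499.615/10)/(16500/10) = 1249.9615/1650 = 0.7576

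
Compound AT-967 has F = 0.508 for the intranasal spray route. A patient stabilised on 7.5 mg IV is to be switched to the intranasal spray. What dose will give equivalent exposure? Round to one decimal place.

For equal systemic exposure: F × D_ev = D_iv
D_ev = D_iv / F = 7.5 / 0.508 = 14.7638 mg

D_intranasal = 14.8 mg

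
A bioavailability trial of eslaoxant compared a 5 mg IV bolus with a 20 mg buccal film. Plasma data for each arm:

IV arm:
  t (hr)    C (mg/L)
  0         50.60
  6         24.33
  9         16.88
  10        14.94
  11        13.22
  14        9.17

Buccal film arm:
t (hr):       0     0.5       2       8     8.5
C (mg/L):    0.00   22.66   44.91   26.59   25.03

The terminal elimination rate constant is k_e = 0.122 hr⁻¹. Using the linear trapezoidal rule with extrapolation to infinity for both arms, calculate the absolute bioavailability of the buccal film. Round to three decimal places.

F = 0.287

Trapezoidal AUC_0→14 (IV):
  [0→6]: (50.60+24.33)/2 × 6 = 224.79
  [6→9]: (24.33+16.88)/2 × 3 = 61.815
  [9→10]: (16.88+14.94)/2 × 1 = 15.91
  [10→11]: (14.94+13.22)/2 × 1 = 14.08
  [11→14]: (13.22+9.17)/2 × 3 = 33.585
  Sum = 350.18 mg/L·hr
IV tail: 9.17/0.122 = 75.164; AUC_iv,0→∞ = 350.18 + 75.164 = 425.344 mg/L·hr
Trapezoidal AUC_0→8.5 (buccal film):
  [0→0.5]: (0.00+22.66)/2 × 0.5 = 5.665
  [0.5→2]: (22.66+44.91)/2 × 1.5 = 50.6775
  [2→8]: (44.91+26.59)/2 × 6 = 214.5
  [8→8.5]: (26.59+25.03)/2 × 0.5 = 12.905
  Sum = 283.7475 mg/L·hr
buccal film tail: 25.03/0.122 = 205.164; AUC_ev,0→∞ = 283.7475 + 205.164 = 488.9115 mg/L·hr
F = (AUC_ev/D_ev)/(AUC_iv/D_iv) = (488.9115/20)/(425.344/5) = 24.445575/85.0688 = 0.2874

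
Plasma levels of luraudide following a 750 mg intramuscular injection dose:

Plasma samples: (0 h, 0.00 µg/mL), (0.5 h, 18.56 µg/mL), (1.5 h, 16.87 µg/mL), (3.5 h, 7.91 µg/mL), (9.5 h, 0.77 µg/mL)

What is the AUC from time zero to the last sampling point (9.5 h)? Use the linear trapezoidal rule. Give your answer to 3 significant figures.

Trapezoidal AUC_0→9.5:
  [0→0.5]: (0.00+18.56)/2 × 0.5 = 4.64
  [0.5→1.5]: (18.56+16.87)/2 × 1 = 17.715
  [1.5→3.5]: (16.87+7.91)/2 × 2 = 24.78
  [3.5→9.5]: (7.91+0.77)/2 × 6 = 26.04
  Sum = 73.175 µg/mL·h

AUC = 73.2 µg/mL·h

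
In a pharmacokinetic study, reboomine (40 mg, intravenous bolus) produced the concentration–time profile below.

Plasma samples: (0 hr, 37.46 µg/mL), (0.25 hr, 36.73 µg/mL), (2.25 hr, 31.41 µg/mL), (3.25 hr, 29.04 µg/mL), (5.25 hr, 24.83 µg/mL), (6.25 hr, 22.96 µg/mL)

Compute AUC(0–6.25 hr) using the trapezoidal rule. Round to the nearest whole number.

AUC = 185 µg/mL·hr

Trapezoidal AUC_0→6.25:
  [0→0.25]: (37.46+36.73)/2 × 0.25 = 9.27375
  [0.25→2.25]: (36.73+31.41)/2 × 2 = 68.14
  [2.25→3.25]: (31.41+29.04)/2 × 1 = 30.225
  [3.25→5.25]: (29.04+24.83)/2 × 2 = 53.87
  [5.25→6.25]: (24.83+22.96)/2 × 1 = 23.895
  Sum = 185.40375 µg/mL·hr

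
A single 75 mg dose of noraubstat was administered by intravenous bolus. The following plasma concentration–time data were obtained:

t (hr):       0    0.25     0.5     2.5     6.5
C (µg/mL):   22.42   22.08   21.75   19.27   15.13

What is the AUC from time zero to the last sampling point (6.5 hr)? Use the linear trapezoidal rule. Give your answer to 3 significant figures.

AUC = 121 µg/mL·hr

Trapezoidal AUC_0→6.5:
  [0→0.25]: (22.42+22.08)/2 × 0.25 = 5.5625
  [0.25→0.5]: (22.08+21.75)/2 × 0.25 = 5.47875
  [0.5→2.5]: (21.75+19.27)/2 × 2 = 41.02
  [2.5→6.5]: (19.27+15.13)/2 × 4 = 68.8
  Sum = 120.86125 µg/mL·hr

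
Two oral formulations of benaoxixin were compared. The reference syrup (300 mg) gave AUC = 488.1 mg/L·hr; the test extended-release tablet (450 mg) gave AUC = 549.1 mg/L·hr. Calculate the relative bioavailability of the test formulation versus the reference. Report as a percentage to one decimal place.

F_rel = 75.0%

F_rel = (AUC_test/D_test) / (AUC_ref/D_ref)
      = (549.1/450) / (488.1/300)
      = 1.22022 / 1.627 = 0.7500 = 75.00%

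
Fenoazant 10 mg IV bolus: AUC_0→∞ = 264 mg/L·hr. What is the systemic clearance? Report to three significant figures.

CL = 0.0379 L/hr

CL = Dose_iv / AUC_0→∞
   = 10 / 264 = 0.0378788 L/hr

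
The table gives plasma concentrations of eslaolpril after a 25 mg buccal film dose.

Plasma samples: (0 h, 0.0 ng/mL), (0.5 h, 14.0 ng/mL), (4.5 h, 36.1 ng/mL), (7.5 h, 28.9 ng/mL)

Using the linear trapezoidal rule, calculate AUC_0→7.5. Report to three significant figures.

Trapezoidal AUC_0→7.5:
  [0→0.5]: (0.0+14.0)/2 × 0.5 = 3.5
  [0.5→4.5]: (14.0+36.1)/2 × 4 = 100.2
  [4.5→7.5]: (36.1+28.9)/2 × 3 = 97.5
  Sum = 201.2 ng/mL·h

AUC = 201 ng/mL·h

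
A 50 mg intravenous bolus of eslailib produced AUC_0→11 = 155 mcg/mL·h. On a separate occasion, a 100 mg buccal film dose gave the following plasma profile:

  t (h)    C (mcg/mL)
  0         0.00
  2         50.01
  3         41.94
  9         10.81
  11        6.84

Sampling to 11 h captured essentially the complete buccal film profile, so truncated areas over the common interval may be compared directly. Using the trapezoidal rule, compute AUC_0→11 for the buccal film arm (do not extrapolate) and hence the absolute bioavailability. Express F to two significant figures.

Trapezoidal AUC_0→11 (buccal film):
  [0→2]: (0.00+50.01)/2 × 2 = 50.01
  [2→3]: (50.01+41.94)/2 × 1 = 45.975
  [3→9]: (41.94+10.81)/2 × 6 = 158.25
  [9→11]: (10.81+6.84)/2 × 2 = 17.65
  Sum = 271.885 mcg/mL·h
F = (AUC_ev/D_ev)/(AUC_iv/D_iv) = (271.885/100)/(155/50) = 2.71885/3.1 = 0.8770

F = 0.88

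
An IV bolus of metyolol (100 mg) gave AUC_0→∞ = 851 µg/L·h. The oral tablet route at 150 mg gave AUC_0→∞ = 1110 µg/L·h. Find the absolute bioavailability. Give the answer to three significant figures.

F = (AUC_ev / D_ev) / (AUC_iv / D_iv)
  = (1110/150) / (851/100)
  = 7.4 / 8.51 = 0.8696

F = 0.870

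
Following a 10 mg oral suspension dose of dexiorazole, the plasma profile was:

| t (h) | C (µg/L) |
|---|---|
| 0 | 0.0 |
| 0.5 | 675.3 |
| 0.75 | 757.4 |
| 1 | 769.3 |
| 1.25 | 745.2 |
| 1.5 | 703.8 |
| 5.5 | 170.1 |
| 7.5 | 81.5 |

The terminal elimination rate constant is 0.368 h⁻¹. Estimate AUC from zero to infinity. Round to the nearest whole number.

Trapezoidal AUC_0→7.5:
  [0→0.5]: (0.0+675.3)/2 × 0.5 = 168.825
  [0.5→0.75]: (675.3+757.4)/2 × 0.25 = 179.0875
  [0.75→1]: (757.4+769.3)/2 × 0.25 = 190.8375
  [1→1.25]: (769.3+745.2)/2 × 0.25 = 189.3125
  [1.25→1.5]: (745.2+703.8)/2 × 0.25 = 181.125
  [1.5→5.5]: (703.8+170.1)/2 × 4 = 1747.8
  [5.5→7.5]: (170.1+81.5)/2 × 2 = 251.6
  Sum = 2908.5875 µg/L·h
Extrapolated tail: C_last / k_e = 81.5 / 0.368 = 221.467
AUC_0→∞ = 2908.5875 + 221.467 = 3130.0545 µg/L·h

AUC = 3130 µg/L·h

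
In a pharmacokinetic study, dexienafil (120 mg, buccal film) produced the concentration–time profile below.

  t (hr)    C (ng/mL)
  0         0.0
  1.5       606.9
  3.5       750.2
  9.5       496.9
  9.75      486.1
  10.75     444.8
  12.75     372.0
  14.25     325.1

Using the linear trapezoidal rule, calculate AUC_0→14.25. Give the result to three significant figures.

AUC = 7480 ng/mL·hr

Trapezoidal AUC_0→14.25:
  [0→1.5]: (0.0+606.9)/2 × 1.5 = 455.175
  [1.5→3.5]: (606.9+750.2)/2 × 2 = 1357.1
  [3.5→9.5]: (750.2+496.9)/2 × 6 = 3741.3
  [9.5→9.75]: (496.9+486.1)/2 × 0.25 = 122.875
  [9.75→10.75]: (486.1+444.8)/2 × 1 = 465.45
  [10.75→12.75]: (444.8+372.0)/2 × 2 = 816.8
  [12.75→14.25]: (372.0+325.1)/2 × 1.5 = 522.825
  Sum = 7481.525 ng/mL·hr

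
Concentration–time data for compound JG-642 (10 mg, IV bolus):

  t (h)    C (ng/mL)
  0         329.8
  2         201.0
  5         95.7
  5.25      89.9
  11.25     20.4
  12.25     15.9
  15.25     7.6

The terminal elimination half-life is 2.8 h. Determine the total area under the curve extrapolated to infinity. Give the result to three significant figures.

AUC = 1410 ng/mL·h

Trapezoidal AUC_0→15.25:
  [0→2]: (329.8+201.0)/2 × 2 = 530.8
  [2→5]: (201.0+95.7)/2 × 3 = 445.05
  [5→5.25]: (95.7+89.9)/2 × 0.25 = 23.2
  [5.25→11.25]: (89.9+20.4)/2 × 6 = 330.9
  [11.25→12.25]: (20.4+15.9)/2 × 1 = 18.15
  [12.25→15.25]: (15.9+7.6)/2 × 3 = 35.25
  Sum = 1383.35 ng/mL·h
k_e = ln2 / t½ = 0.693147 / 2.8 = 0.2476 h^-1
Extrapolated tail: C_last / k_e = 7.6 / 0.2476 = 30.695
AUC_0→∞ = 1383.35 + 30.695 = 1414.045 ng/mL·h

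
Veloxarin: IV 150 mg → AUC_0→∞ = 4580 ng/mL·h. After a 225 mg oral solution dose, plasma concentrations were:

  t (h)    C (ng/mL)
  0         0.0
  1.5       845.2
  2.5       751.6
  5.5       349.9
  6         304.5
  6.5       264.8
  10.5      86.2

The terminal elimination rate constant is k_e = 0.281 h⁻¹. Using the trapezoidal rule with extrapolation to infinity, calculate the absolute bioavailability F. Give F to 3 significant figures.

F = 0.640

Trapezoidal AUC_0→10.5 (oral solution):
  [0→1.5]: (0.0+845.2)/2 × 1.5 = 633.9
  [1.5→2.5]: (845.2+751.6)/2 × 1 = 798.4
  [2.5→5.5]: (751.6+349.9)/2 × 3 = 1652.25
  [5.5→6]: (349.9+304.5)/2 × 0.5 = 163.6
  [6→6.5]: (304.5+264.8)/2 × 0.5 = 142.325
  [6.5→10.5]: (264.8+86.2)/2 × 4 = 702.0
  Sum = 4092.475 ng/mL·h
Tail: C_last/k_e = 86.2/0.281 = 306.762
AUC_0→∞ (oral solution) = 4092.475 + 306.762 = 4399.237 ng/mL·h
F = (AUC_ev/D_ev)/(AUC_iv/D_iv) = (4399.237/225)/(4580/150) = 19.5522/30.5333 = 0.6404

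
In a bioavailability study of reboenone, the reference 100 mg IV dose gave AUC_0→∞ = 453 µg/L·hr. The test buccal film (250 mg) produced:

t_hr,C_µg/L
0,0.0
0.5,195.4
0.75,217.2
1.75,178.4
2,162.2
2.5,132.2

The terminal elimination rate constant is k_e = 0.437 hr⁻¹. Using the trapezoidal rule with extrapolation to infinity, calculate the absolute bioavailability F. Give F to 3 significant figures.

F = 0.633

Trapezoidal AUC_0→2.5 (buccal film):
  [0→0.5]: (0.0+195.4)/2 × 0.5 = 48.85
  [0.5→0.75]: (195.4+217.2)/2 × 0.25 = 51.575
  [0.75→1.75]: (217.2+178.4)/2 × 1 = 197.8
  [1.75→2]: (178.4+162.2)/2 × 0.25 = 42.575
  [2→2.5]: (162.2+132.2)/2 × 0.5 = 73.6
  Sum = 414.4 µg/L·hr
Tail: C_last/k_e = 132.2/0.437 = 302.517
AUC_0→∞ (buccal film) = 414.4 + 302.517 = 716.917 µg/L·hr
F = (AUC_ev/D_ev)/(AUC_iv/D_iv) = (716.917/250)/(453/100) = 2.867668/4.53 = 0.6330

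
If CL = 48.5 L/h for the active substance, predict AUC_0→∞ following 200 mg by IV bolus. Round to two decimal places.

AUC_0→∞ = Dose_iv / CL
        = 200 / 48.5 = 4.12371 mg/L·h

AUC = 4.12 mg/L·h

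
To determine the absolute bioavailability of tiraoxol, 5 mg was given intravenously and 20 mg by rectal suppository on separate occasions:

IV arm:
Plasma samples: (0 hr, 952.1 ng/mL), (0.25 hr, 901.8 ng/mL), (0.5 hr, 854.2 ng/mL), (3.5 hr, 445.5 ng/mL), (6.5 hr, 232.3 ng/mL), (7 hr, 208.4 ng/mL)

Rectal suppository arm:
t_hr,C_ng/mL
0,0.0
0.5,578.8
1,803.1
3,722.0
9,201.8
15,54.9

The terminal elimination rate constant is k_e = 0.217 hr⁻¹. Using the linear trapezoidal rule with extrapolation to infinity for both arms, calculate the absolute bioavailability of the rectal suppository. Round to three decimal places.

Trapezoidal AUC_0→7 (IV):
  [0→0.25]: (952.1+901.8)/2 × 0.25 = 231.7375
  [0.25→0.5]: (901.8+854.2)/2 × 0.25 = 219.5
  [0.5→3.5]: (854.2+445.5)/2 × 3 = 1949.55
  [3.5→6.5]: (445.5+232.3)/2 × 3 = 1016.7
  [6.5→7]: (232.3+208.4)/2 × 0.5 = 110.175
  Sum = 3527.6625 ng/mL·hr
IV tail: 208.4/0.217 = 960.369; AUC_iv,0→∞ = 3527.6625 + 960.369 = 4488.0315 ng/mL·hr
Trapezoidal AUC_0→15 (rectal suppository):
  [0→0.5]: (0.0+578.8)/2 × 0.5 = 144.7
  [0.5→1]: (578.8+803.1)/2 × 0.5 = 345.475
  [1→3]: (803.1+722.0)/2 × 2 = 1525.1
  [3→9]: (722.0+201.8)/2 × 6 = 2771.4
  [9→15]: (201.8+54.9)/2 × 6 = 770.1
  Sum = 5556.775 ng/mL·hr
rectal suppository tail: 54.9/0.217 = 252.995; AUC_ev,0→∞ = 5556.775 + 252.995 = 5809.77 ng/mL·hr
F = (AUC_ev/D_ev)/(AUC_iv/D_iv) = (5809.77/20)/(4488.0315/5) = 290.4885/897.6063 = 0.3236

F = 0.324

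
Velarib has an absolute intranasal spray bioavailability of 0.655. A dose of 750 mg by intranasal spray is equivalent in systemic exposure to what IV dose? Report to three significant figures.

D_iv = 491 mg

Systemic exposure from an extravascular dose = F × D_ev, so the equivalent IV dose is F × D_ev.
D_iv = F × D_ev = 0.655 × 750 = 491.25 mg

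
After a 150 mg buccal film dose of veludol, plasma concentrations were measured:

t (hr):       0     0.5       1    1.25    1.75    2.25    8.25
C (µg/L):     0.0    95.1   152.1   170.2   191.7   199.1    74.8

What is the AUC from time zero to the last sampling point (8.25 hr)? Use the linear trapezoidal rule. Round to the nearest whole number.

Trapezoidal AUC_0→8.25:
  [0→0.5]: (0.0+95.1)/2 × 0.5 = 23.775
  [0.5→1]: (95.1+152.1)/2 × 0.5 = 61.8
  [1→1.25]: (152.1+170.2)/2 × 0.25 = 40.2875
  [1.25→1.75]: (170.2+191.7)/2 × 0.5 = 90.475
  [1.75→2.25]: (191.7+199.1)/2 × 0.5 = 97.7
  [2.25→8.25]: (199.1+74.8)/2 × 6 = 821.7
  Sum = 1135.7375 µg/L·hr

AUC = 1136 µg/L·hr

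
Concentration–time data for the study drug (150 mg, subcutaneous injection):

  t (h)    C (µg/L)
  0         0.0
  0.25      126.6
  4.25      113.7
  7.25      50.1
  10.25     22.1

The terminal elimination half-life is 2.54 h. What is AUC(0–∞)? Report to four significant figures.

Trapezoidal AUC_0→10.25:
  [0→0.25]: (0.0+126.6)/2 × 0.25 = 15.825
  [0.25→4.25]: (126.6+113.7)/2 × 4 = 480.6
  [4.25→7.25]: (113.7+50.1)/2 × 3 = 245.7
  [7.25→10.25]: (50.1+22.1)/2 × 3 = 108.3
  Sum = 850.425 µg/L·h
k_e = ln2 / t½ = 0.693147 / 2.54 = 0.2729 h^-1
Extrapolated tail: C_last / k_e = 22.1 / 0.2729 = 80.982
AUC_0→∞ = 850.425 + 80.982 = 931.407 µg/L·h

AUC = 931.4 µg/L·h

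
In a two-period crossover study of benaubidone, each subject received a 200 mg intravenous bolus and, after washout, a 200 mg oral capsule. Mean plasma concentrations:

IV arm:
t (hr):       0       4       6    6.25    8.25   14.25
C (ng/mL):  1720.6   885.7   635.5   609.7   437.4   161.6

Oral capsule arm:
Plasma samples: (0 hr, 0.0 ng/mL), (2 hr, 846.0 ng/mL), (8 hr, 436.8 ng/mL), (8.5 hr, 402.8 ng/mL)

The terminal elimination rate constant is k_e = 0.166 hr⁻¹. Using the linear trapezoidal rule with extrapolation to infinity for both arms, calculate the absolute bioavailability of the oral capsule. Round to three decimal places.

Trapezoidal AUC_0→14.25 (IV):
  [0→4]: (1720.6+885.7)/2 × 4 = 5212.6
  [4→6]: (885.7+635.5)/2 × 2 = 1521.2
  [6→6.25]: (635.5+609.7)/2 × 0.25 = 155.65
  [6.25→8.25]: (609.7+437.4)/2 × 2 = 1047.1
  [8.25→14.25]: (437.4+161.6)/2 × 6 = 1797.0
  Sum = 9733.55 ng/mL·hr
IV tail: 161.6/0.166 = 973.494; AUC_iv,0→∞ = 9733.55 + 973.494 = 10707.044 ng/mL·hr
Trapezoidal AUC_0→8.5 (oral capsule):
  [0→2]: (0.0+846.0)/2 × 2 = 846.0
  [2→8]: (846.0+436.8)/2 × 6 = 3848.4
  [8→8.5]: (436.8+402.8)/2 × 0.5 = 209.9
  Sum = 4904.3 ng/mL·hr
oral capsule tail: 402.8/0.166 = 2426.506; AUC_ev,0→∞ = 4904.3 + 2426.506 = 7330.806 ng/mL·hr
F = (AUC_ev/D_ev)/(AUC_iv/D_iv) = (7330.806/200)/(10707.044/200) = 36.65403/53.53522 = 0.6847

F = 0.685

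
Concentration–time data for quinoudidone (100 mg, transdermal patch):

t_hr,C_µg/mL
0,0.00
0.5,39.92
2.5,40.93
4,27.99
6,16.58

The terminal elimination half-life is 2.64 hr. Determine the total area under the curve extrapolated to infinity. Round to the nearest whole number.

AUC = 250 µg/mL·hr

Trapezoidal AUC_0→6:
  [0→0.5]: (0.00+39.92)/2 × 0.5 = 9.98
  [0.5→2.5]: (39.92+40.93)/2 × 2 = 80.85
  [2.5→4]: (40.93+27.99)/2 × 1.5 = 51.69
  [4→6]: (27.99+16.58)/2 × 2 = 44.57
  Sum = 187.09 µg/mL·hr
k_e = ln2 / t½ = 0.693147 / 2.64 = 0.2626 hr^-1
Extrapolated tail: C_last / k_e = 16.58 / 0.2626 = 63.138
AUC_0→∞ = 187.09 + 63.138 = 250.228 µg/mL·hr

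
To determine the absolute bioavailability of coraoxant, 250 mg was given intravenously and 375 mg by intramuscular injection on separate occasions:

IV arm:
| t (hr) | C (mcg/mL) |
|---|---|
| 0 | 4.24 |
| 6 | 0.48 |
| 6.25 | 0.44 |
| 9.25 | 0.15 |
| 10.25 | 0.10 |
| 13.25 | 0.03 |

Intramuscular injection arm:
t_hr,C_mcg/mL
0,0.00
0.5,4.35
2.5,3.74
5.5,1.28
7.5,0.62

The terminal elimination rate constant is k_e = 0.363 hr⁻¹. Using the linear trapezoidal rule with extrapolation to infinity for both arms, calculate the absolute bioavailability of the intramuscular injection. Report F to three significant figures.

F = 0.870

Trapezoidal AUC_0→13.25 (IV):
  [0→6]: (4.24+0.48)/2 × 6 = 14.16
  [6→6.25]: (0.48+0.44)/2 × 0.25 = 0.115
  [6.25→9.25]: (0.44+0.15)/2 × 3 = 0.885
  [9.25→10.25]: (0.15+0.10)/2 × 1 = 0.125
  [10.25→13.25]: (0.10+0.03)/2 × 3 = 0.195
  Sum = 15.48 mcg/mL·hr
IV tail: 0.03/0.363 = 0.083; AUC_iv,0→∞ = 15.48 + 0.083 = 15.563 mcg/mL·hr
Trapezoidal AUC_0→7.5 (intramuscular injection):
  [0→0.5]: (0.00+4.35)/2 × 0.5 = 1.0875
  [0.5→2.5]: (4.35+3.74)/2 × 2 = 8.09
  [2.5→5.5]: (3.74+1.28)/2 × 3 = 7.53
  [5.5→7.5]: (1.28+0.62)/2 × 2 = 1.9
  Sum = 18.6075 mcg/mL·hr
intramuscular injection tail: 0.62/0.363 = 1.708; AUC_ev,0→∞ = 18.6075 + 1.708 = 20.3155 mcg/mL·hr
F = (AUC_ev/D_ev)/(AUC_iv/D_iv) = (20.3155/375)/(15.563/250) = 0.0541747/0.062252 = 0.8702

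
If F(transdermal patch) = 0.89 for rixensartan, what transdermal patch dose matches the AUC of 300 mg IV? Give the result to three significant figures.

D_transdermal = 337 mg

For equal systemic exposure: F × D_ev = D_iv
D_ev = D_iv / F = 300 / 0.89 = 337.079 mg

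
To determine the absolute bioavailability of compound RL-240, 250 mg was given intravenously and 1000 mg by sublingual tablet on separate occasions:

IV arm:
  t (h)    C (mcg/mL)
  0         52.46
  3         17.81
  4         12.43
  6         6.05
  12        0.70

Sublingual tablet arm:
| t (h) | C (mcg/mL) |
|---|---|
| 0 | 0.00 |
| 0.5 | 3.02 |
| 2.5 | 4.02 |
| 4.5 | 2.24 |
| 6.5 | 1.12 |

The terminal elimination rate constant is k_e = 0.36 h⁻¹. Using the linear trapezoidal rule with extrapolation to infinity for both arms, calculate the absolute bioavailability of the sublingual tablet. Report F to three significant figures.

Trapezoidal AUC_0→12 (IV):
  [0→3]: (52.46+17.81)/2 × 3 = 105.405
  [3→4]: (17.81+12.43)/2 × 1 = 15.12
  [4→6]: (12.43+6.05)/2 × 2 = 18.48
  [6→12]: (6.05+0.70)/2 × 6 = 20.25
  Sum = 159.255 mcg/mL·h
IV tail: 0.70/0.36 = 1.944; AUC_iv,0→∞ = 159.255 + 1.944 = 161.199 mcg/mL·h
Trapezoidal AUC_0→6.5 (sublingual tablet):
  [0→0.5]: (0.00+3.02)/2 × 0.5 = 0.755
  [0.5→2.5]: (3.02+4.02)/2 × 2 = 7.04
  [2.5→4.5]: (4.02+2.24)/2 × 2 = 6.26
  [4.5→6.5]: (2.24+1.12)/2 × 2 = 3.36
  Sum = 17.415 mcg/mL·h
sublingual tablet tail: 1.12/0.36 = 3.111; AUC_ev,0→∞ = 17.415 + 3.111 = 20.526 mcg/mL·h
F = (AUC_ev/D_ev)/(AUC_iv/D_iv) = (20.526/1000)/(161.199/250) = 0.020526/0.644796 = 0.0318

F = 0.0318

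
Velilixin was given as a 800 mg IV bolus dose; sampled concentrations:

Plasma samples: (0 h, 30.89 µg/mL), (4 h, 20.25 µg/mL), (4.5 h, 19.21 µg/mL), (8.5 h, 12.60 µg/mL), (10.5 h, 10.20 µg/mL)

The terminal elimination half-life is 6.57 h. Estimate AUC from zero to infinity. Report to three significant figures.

Trapezoidal AUC_0→10.5:
  [0→4]: (30.89+20.25)/2 × 4 = 102.28
  [4→4.5]: (20.25+19.21)/2 × 0.5 = 9.865
  [4.5→8.5]: (19.21+12.60)/2 × 4 = 63.62
  [8.5→10.5]: (12.60+10.20)/2 × 2 = 22.8
  Sum = 198.565 µg/mL·h
k_e = ln2 / t½ = 0.693147 / 6.57 = 0.1055 h^-1
Extrapolated tail: C_last / k_e = 10.20 / 0.1055 = 96.682
AUC_0→∞ = 198.565 + 96.682 = 295.247 µg/mL·h

AUC = 295 µg/mL·h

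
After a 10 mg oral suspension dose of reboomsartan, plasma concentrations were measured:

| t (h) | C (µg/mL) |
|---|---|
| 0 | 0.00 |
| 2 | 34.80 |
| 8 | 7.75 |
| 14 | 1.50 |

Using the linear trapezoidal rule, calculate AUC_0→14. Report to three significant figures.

Trapezoidal AUC_0→14:
  [0→2]: (0.00+34.80)/2 × 2 = 34.8
  [2→8]: (34.80+7.75)/2 × 6 = 127.65
  [8→14]: (7.75+1.50)/2 × 6 = 27.75
  Sum = 190.2 µg/mL·h

AUC = 190 µg/mL·h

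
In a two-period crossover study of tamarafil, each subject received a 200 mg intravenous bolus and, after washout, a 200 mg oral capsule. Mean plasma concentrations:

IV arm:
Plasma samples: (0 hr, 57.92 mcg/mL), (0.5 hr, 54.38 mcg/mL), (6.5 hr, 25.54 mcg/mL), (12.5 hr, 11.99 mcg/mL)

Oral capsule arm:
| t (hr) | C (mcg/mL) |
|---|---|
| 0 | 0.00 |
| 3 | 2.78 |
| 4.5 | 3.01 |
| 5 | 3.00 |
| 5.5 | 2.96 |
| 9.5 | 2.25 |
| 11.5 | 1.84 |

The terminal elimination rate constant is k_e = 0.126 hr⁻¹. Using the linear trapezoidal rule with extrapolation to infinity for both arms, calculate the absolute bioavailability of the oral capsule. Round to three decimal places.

F = 0.085

Trapezoidal AUC_0→12.5 (IV):
  [0→0.5]: (57.92+54.38)/2 × 0.5 = 28.075
  [0.5→6.5]: (54.38+25.54)/2 × 6 = 239.76
  [6.5→12.5]: (25.54+11.99)/2 × 6 = 112.59
  Sum = 380.425 mcg/mL·hr
IV tail: 11.99/0.126 = 95.159; AUC_iv,0→∞ = 380.425 + 95.159 = 475.584 mcg/mL·hr
Trapezoidal AUC_0→11.5 (oral capsule):
  [0→3]: (0.00+2.78)/2 × 3 = 4.17
  [3→4.5]: (2.78+3.01)/2 × 1.5 = 4.3425
  [4.5→5]: (3.01+3.00)/2 × 0.5 = 1.5025
  [5→5.5]: (3.00+2.96)/2 × 0.5 = 1.49
  [5.5→9.5]: (2.96+2.25)/2 × 4 = 10.42
  [9.5→11.5]: (2.25+1.84)/2 × 2 = 4.09
  Sum = 26.015 mcg/mL·hr
oral capsule tail: 1.84/0.126 = 14.603; AUC_ev,0→∞ = 26.015 + 14.603 = 40.618 mcg/mL·hr
F = (AUC_ev/D_ev)/(AUC_iv/D_iv) = (40.618/200)/(475.584/200) = 0.20309/2.37792 = 0.0854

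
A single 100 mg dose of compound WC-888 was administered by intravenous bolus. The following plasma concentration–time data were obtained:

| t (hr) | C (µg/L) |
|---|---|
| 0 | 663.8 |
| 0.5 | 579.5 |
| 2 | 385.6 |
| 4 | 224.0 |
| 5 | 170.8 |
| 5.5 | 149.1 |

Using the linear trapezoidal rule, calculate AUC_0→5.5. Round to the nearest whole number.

AUC = 1922 µg/L·hr

Trapezoidal AUC_0→5.5:
  [0→0.5]: (663.8+579.5)/2 × 0.5 = 310.825
  [0.5→2]: (579.5+385.6)/2 × 1.5 = 723.825
  [2→4]: (385.6+224.0)/2 × 2 = 609.6
  [4→5]: (224.0+170.8)/2 × 1 = 197.4
  [5→5.5]: (170.8+149.1)/2 × 0.5 = 79.975
  Sum = 1921.625 µg/L·hr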